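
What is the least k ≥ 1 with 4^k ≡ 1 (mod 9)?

By Lagrange's theorem, ord_9(4) divides φ(9) = φ(3^2) = 3·(3−1) = 6 = 2 · 3.
Divisors of 6: 1, 2, 3, 6.
Test each divisor d:
4^1 ≡ 4
4^2 ≡ 7
4^3 ≡ 1
The smallest such exponent is 3, so the order of 4 is 3.

3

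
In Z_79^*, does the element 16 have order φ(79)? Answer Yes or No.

No

φ(79) = 79 − 1 = 78 = 2 · 3 · 13.
An element g generates (Z/79Z)^× iff g^(78/q) ≢ 1 (mod 79) for each prime q ∈ {2, 3, 13}.
16^39 ≡ 1 (mod 79)  [q = 2: ≡ 1 ✗]
16^26 ≡ 23 (mod 79)  [q = 3: ≢ 1 ✓]
16^6 ≡ 65 (mod 79)  [q = 13: ≢ 1 ✓]
Since 16^39 ≡ 1, the order of 16 divides 39 < 78, so 16 is not a primitive root.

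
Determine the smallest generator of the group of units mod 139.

2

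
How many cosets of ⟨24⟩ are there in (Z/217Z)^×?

6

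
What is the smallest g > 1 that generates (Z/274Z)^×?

3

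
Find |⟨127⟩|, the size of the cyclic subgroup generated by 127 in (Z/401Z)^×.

400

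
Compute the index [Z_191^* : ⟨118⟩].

2

Since 118 ∈ (Z/191Z)^×, its order divides φ(191) = 191 − 1 = 190 = 2 · 5 · 19.
Divisors of 190: 1, 2, 5, 10, 19, 38, 95, 190.
Test each divisor d:
118^1 ≡ 118 (mod 191)
118^2 ≡ 172 (mod 191)
118^5 ≡ 5 (mod 191)
118^10 ≡ 25 (mod 191)
118^19 ≡ 49 (mod 191)
118^38 ≡ 109 (mod 191)
118^95 ≡ 1 (mod 191) ✓
The order of 118 is 95, so the subgroup it generates has 95 elements.
[(Z/191Z)^× : ⟨118⟩] = 190/95 = 2.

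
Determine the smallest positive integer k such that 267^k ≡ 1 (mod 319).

70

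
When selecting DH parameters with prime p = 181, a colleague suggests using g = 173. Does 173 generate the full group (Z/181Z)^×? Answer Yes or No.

No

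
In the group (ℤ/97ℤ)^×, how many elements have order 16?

8

φ(97) = 97 − 1 = 96 = 2^5 · 3.
Since (Z/97Z)^× is cyclic of order 96, the number of elements of order d is φ(d) when d | 96 and 0 otherwise.
16 = 2^4 divides 96, and φ(16) = 8.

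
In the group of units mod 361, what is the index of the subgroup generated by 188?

ord(188) | φ(361) = φ(19^2) = 19·(19−1) = 342 = 2 · 3^2 · 19.
Divisors of 342: 1, 2, 3, 6, 9, 18, 19, 38, 57, 114, 171, 342.
Test each divisor d:
188^1 ≡ 188 (mod 361)
188^2 ≡ 327 (mod 361)
188^3 ≡ 106 (mod 361)
188^6 ≡ 45 (mod 361)
188^9 ≡ 77 (mod 361)
188^18 ≡ 153 (mod 361)
188^19 ≡ 245 (mod 361)
188^38 ≡ 99 (mod 361)
188^57 ≡ 68 (mod 361)
188^114 ≡ 292 (mod 361)
188^171 ≡ 1 (mod 361) ✓
The order of 188 is 171, so the subgroup it generates has 171 elements.
Index = |(Z/361Z)^×| / |⟨188⟩| = 342 / 171 = 2.

2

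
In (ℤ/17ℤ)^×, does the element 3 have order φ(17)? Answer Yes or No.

Yes

φ(17) = 17 − 1 = 16 = 2^4.
An element g generates (Z/17Z)^× iff g^(16/q) ≢ 1 (mod 17) for each prime q ∈ {2}.
3^8 ≡ 16 (mod 17)  [q = 2: ≢ 1 ✓]
None equal 1, so ord_17(3) = 16: 3 is a primitive root.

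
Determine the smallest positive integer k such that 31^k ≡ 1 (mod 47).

46

By Lagrange's theorem, ord_47(31) divides φ(47) = 47 − 1 = 46 = 2 · 23.
Divisors of 46: 1, 2, 23, 46.
Evaluate successive powers at the divisors of 46:
31^1 ≡ 31 (mod 47)
31^2 ≡ 21 (mod 47)
31^23 ≡ 46 (mod 47)
31^46 ≡ 1 (mod 47) ✓
The smallest such exponent is 46, so the order of 31 is 46.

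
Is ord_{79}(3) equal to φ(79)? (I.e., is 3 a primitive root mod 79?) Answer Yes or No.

Yes

φ(79) = 79 − 1 = 78 = 2 · 3 · 13.
It suffices to check that the order of 3 is not a proper divisor of 78: compute 3^(78/q) for q ∈ {2, 3, 13}.
3^39 ≡ 78 (mod 79)  [q = 2: ≢ 1 ✓]
3^26 ≡ 23 (mod 79)  [q = 3: ≢ 1 ✓]
3^6 ≡ 18 (mod 79)  [q = 13: ≢ 1 ✓]
Every test exponent gives a nontrivial residue, hence 3 generates the full group.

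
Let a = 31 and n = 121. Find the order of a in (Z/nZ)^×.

55

ord(31) | φ(121) = φ(11^2) = 11·(11−1) = 110 = 2 · 5 · 11.
Divisors of 110: 1, 2, 5, 10, 11, 22, 55, 110.
Evaluate successive powers at the divisors of 110:
31^1 ≡ 31 (mod 121)
31^2 ≡ 114 (mod 121)
31^5 ≡ 67 (mod 121)
31^10 ≡ 12 (mod 121)
31^11 ≡ 9 (mod 121)
31^22 ≡ 81 (mod 121)
31^55 ≡ 1 (mod 121) ✓
Hence ord(31) = 55.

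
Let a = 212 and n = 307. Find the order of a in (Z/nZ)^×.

153

By Lagrange's theorem, ord_307(212) divides φ(307) = 307 − 1 = 306 = 2 · 3^2 · 17.
Divisors of 306: 1, 2, 3, 6, 9, 17, 18, 34, 51, 102, 153, 306.
Evaluate successive powers at the divisors of 306:
212^1 ≡ 212
212^2 ≡ 122
212^3 ≡ 76
212^6 ≡ 250
212^9 ≡ 273
212^17 ≡ 46
212^18 ≡ 235
212^34 ≡ 274
212^51 ≡ 17
212^102 ≡ 289
212^153 ≡ 1
Hence ord(212) = 153.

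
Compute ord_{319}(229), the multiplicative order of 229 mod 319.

140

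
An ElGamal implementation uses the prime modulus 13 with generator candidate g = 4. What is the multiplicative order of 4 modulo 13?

6

ord(4) | φ(13) = 13 − 1 = 12 = 2^2 · 3.
Divisors of 12: 1, 2, 3, 4, 6, 12.
Test each divisor d:
4^1 ≡ 4
4^2 ≡ 3
4^3 ≡ 12
4^4 ≡ 9
4^6 ≡ 1
So ord_13(4) = 6.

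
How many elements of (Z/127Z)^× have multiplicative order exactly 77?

φ(127) = 127 − 1 = 126 = 2 · 3^2 · 7.
Since (Z/127Z)^× is cyclic of order 126, the number of elements of order d is φ(d) when d | 126 and 0 otherwise.
77 does not divide 126, so no element of (Z/127Z)^× has order 77.

0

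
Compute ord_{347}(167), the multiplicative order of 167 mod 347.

173

ord(167) | φ(347) = 347 − 1 = 346 = 2 · 173.
Divisors of 346: 1, 2, 173, 346.
Check 167^d mod 347 for each divisor in increasing order:
167^1 ≡ 167 (mod 347)
167^2 ≡ 129 (mod 347)
167^173 ≡ 1 (mod 347) ✓
Therefore the multiplicative order of 167 modulo 347 is 173.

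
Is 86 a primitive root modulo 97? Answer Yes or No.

No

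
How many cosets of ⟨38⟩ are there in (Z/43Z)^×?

Since 38 ∈ (Z/43Z)^×, its order divides φ(43) = 43 − 1 = 42 = 2 · 3 · 7.
Divisors of 42: 1, 2, 3, 6, 7, 14, 21, 42.
Check 38^d mod 43 for each divisor in increasing order:
38^1 ≡ 38
38^2 ≡ 25
38^3 ≡ 4
38^6 ≡ 16
38^7 ≡ 6
38^14 ≡ 36
38^21 ≡ 1
The order of 38 is 21, so the subgroup it generates has 21 elements.
Index = |(Z/43Z)^×| / |⟨38⟩| = 42 / 21 = 2.

2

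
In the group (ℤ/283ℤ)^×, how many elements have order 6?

φ(283) = 283 − 1 = 282 = 2 · 3 · 47.
Since (Z/283Z)^× is cyclic of order 282, the number of elements of order d is φ(d) when d | 282 and 0 otherwise.
6 = 2 · 3 divides 282, and φ(6) = 2.

2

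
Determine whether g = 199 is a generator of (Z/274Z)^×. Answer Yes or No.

Yes

φ(274) = φ(2)·φ(137) = 1·136 = 136 = 2^3 · 17.
Test 199^(136/q) mod 274 for each prime factor q of 136:
199^68 ≡ 273 (mod 274)  [q = 2: ≢ 1 ✓]
199^8 ≡ 123 (mod 274)  [q = 17: ≢ 1 ✓]
Every test exponent gives a nontrivial residue, hence 199 generates the full group.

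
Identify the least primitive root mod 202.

3

φ(202) = φ(2)·φ(101) = 1·100 = 100 = 2^2 · 5^2.
g is a primitive root iff g^(100/q) ≢ 1 (mod 202) for each prime q ∈ {2, 5}.
g = 2: gcd(2, 202) = 2 > 1, not a unit — skip.
g = 3: 3^50 ≡ 201; 3^20 ≡ 185 — none is 1, so 3 is a primitive root.
The smallest primitive root modulo 202 is 3.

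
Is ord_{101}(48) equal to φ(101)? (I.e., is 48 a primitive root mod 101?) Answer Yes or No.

φ(101) = 101 − 1 = 100 = 2^2 · 5^2.
Test 48^(100/q) mod 101 for each prime factor q of 100:
48^50 ≡ 100 (mod 101)  [q = 2: ≢ 1 ✓]
48^20 ≡ 87 (mod 101)  [q = 5: ≢ 1 ✓]
Every test exponent gives a nontrivial residue, hence 48 generates the full group.

Yes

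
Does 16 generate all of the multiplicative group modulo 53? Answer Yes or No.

No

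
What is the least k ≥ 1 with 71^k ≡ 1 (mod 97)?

96

Since 71 ∈ (Z/97Z)^×, its order divides φ(97) = 97 − 1 = 96 = 2^5 · 3.
Divisors of 96: 1, 2, 3, 4, 6, 8, 12, 16, 24, 32, 48, 96.
Evaluate successive powers at the divisors of 96:
71^1 ≡ 71 (mod 97)
71^2 ≡ 94 (mod 97)
71^3 ≡ 78 (mod 97)
71^4 ≡ 9 (mod 97)
71^6 ≡ 70 (mod 97)
71^8 ≡ 81 (mod 97)
71^12 ≡ 50 (mod 97)
71^16 ≡ 62 (mod 97)
71^24 ≡ 75 (mod 97)
71^32 ≡ 61 (mod 97)
71^48 ≡ 96 (mod 97)
71^96 ≡ 1 (mod 97) ✓
The smallest such exponent is 96, so the order of 71 is 96.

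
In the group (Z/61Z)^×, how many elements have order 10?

φ(61) = 61 − 1 = 60 = 2^2 · 3 · 5.
Since (Z/61Z)^× is cyclic of order 60, the number of elements of order d is φ(d) when d | 60 and 0 otherwise.
10 = 2 · 5 divides 60, and φ(10) = 4.

4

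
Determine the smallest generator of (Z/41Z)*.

φ(41) = 41 − 1 = 40 = 2^3 · 5.
Test candidates g = 2, 3, … against the prime factors q ∈ {2, 5} of φ(41): g is a generator iff g^(40/q) ≢ 1 for every such q.
g = 2: 2^20 ≡ 1 — hits 1, so not a primitive root.
g = 3: 3^20 ≡ 40; 3^8 ≡ 1 — hits 1, so not a primitive root.
g = 4: 4^20 ≡ 1 — hits 1, so not a primitive root.
g = 5: 5^20 ≡ 1 — hits 1, so not a primitive root.
g = 6: 6^20 ≡ 40; 6^8 ≡ 10 — none is 1, so 6 is a primitive root.
Hence the least primitive root of 41 is 6.

6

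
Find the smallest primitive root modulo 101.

2

φ(101) = 101 − 1 = 100 = 2^2 · 5^2.
g is a primitive root iff g^(100/q) ≢ 1 (mod 101) for each prime q ∈ {2, 5}.
g = 2: 2^50 ≡ 100; 2^20 ≡ 95 — none is 1, so 2 is a primitive root.
So 2 is the smallest generator of (Z/101Z)^×.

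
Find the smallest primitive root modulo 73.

5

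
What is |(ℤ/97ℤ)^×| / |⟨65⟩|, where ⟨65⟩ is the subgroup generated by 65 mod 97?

2

The order of 65 must divide φ(97) = 97 − 1 = 96 = 2^5 · 3.
Divisors of 96: 1, 2, 3, 4, 6, 8, 12, 16, 24, 32, 48, 96.
Check 65^d mod 97 for each divisor in increasing order:
65^1 ≡ 65 (mod 97)
65^2 ≡ 54 (mod 97)
65^3 ≡ 18 (mod 97)
65^4 ≡ 6 (mod 97)
65^6 ≡ 33 (mod 97)
65^8 ≡ 36 (mod 97)
65^12 ≡ 22 (mod 97)
65^16 ≡ 35 (mod 97)
65^24 ≡ 96 (mod 97)
65^32 ≡ 61 (mod 97)
65^48 ≡ 1 (mod 97) ✓
The order of 65 is 48, so the subgroup it generates has 48 elements.
[(Z/97Z)^× : ⟨65⟩] = 96/48 = 2.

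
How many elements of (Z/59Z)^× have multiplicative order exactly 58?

28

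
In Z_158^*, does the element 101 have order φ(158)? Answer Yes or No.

φ(158) = φ(2)·φ(79) = 1·78 = 78 = 2 · 3 · 13.
It suffices to check that the order of 101 is not a proper divisor of 78: compute 101^(78/q) for q ∈ {2, 3, 13}.
101^39 ≡ 1 (mod 158)  [q = 2: ≡ 1 ✗]
101^26 ≡ 1 (mod 158)  [q = 3: ≡ 1 ✗]
101^6 ≡ 131 (mod 158)  [q = 13: ≢ 1 ✓]
101^39 ≡ 1 shows ord(101) | 39, strictly less than φ(158); not a primitive root.

No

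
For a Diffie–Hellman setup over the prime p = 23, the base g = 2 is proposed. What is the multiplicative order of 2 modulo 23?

Since 2 ∈ (Z/23Z)^×, its order divides φ(23) = 23 − 1 = 22 = 2 · 11.
Divisors of 22: 1, 2, 11, 22.
Test each divisor d:
2^1 ≡ 2 (mod 23)
2^2 ≡ 4 (mod 23)
2^11 ≡ 1 (mod 23) ✓
The smallest such exponent is 11, so the order of 2 is 11.

11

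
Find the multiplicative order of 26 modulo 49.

The order of 26 must divide φ(49) = φ(7^2) = 7·(7−1) = 42 = 2 · 3 · 7.
Divisors of 42: 1, 2, 3, 6, 7, 14, 21, 42.
Check 26^d mod 49 for each divisor in increasing order:
26^1 ≡ 26
26^2 ≡ 39
26^3 ≡ 34
26^6 ≡ 29
26^7 ≡ 19
26^14 ≡ 18
26^21 ≡ 48
26^42 ≡ 1
The smallest such exponent is 42, so the order of 26 is 42.

42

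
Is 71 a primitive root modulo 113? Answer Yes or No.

No

φ(113) = 113 − 1 = 112 = 2^4 · 7.
It suffices to check that the order of 71 is not a proper divisor of 112: compute 71^(112/q) for q ∈ {2, 7}.
71^56 ≡ 112 (mod 113)  [q = 2: ≢ 1 ✓]
71^16 ≡ 1 (mod 113)  [q = 7: ≡ 1 ✗]
Since 71^16 ≡ 1, the order of 71 divides 16 < 112, so 71 is not a primitive root.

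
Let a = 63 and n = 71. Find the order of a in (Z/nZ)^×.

70

Since 63 ∈ (Z/71Z)^×, its order divides φ(71) = 71 − 1 = 70 = 2 · 5 · 7.
Divisors of 70: 1, 2, 5, 7, 10, 14, 35, 70.
Compute 63^d (mod 71) for the divisors d until we hit 1:
63^1 ≡ 63 (mod 71)
63^2 ≡ 64 (mod 71)
63^5 ≡ 34 (mod 71)
63^7 ≡ 46 (mod 71)
63^10 ≡ 20 (mod 71)
63^14 ≡ 57 (mod 71)
63^35 ≡ 70 (mod 71)
63^70 ≡ 1 (mod 71) ✓
Hence ord(63) = 70.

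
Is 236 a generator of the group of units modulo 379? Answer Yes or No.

Yes

φ(379) = 379 − 1 = 378 = 2 · 3^3 · 7.
Test 236^(378/q) mod 379 for each prime factor q of 378:
236^189 ≡ 378 (mod 379)  [q = 2: ≢ 1 ✓]
236^126 ≡ 51 (mod 379)  [q = 3: ≢ 1 ✓]
236^54 ≡ 119 (mod 379)  [q = 7: ≢ 1 ✓]
None equal 1, so ord_379(236) = 378: 236 is a primitive root.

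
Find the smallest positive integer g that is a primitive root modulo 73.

5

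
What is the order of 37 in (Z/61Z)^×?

20

By Lagrange's theorem, ord_61(37) divides φ(61) = 61 − 1 = 60 = 2^2 · 3 · 5.
Divisors of 60: 1, 2, 3, 4, 5, 6, 10, 12, 15, 20, 30, 60.
Evaluate successive powers at the divisors of 60:
37^1 ≡ 37 (mod 61)
37^2 ≡ 27 (mod 61)
37^3 ≡ 23 (mod 61)
37^4 ≡ 58 (mod 61)
37^5 ≡ 11 (mod 61)
37^6 ≡ 41 (mod 61)
37^10 ≡ 60 (mod 61)
37^12 ≡ 34 (mod 61)
37^15 ≡ 50 (mod 61)
37^20 ≡ 1 (mod 61) ✓
Therefore the multiplicative order of 37 modulo 61 is 20.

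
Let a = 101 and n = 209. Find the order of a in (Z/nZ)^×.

90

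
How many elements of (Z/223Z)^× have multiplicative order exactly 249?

0

φ(223) = 223 − 1 = 222 = 2 · 3 · 37.
(Z/223Z)^× is cyclic (|G| = 222); a cyclic group of order m has exactly φ(d) elements of each order d | m, and none otherwise.
249 does not divide 222, so no element of (Z/223Z)^× has order 249.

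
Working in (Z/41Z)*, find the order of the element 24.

40

The order of 24 must divide φ(41) = 41 − 1 = 40 = 2^3 · 5.
Divisors of 40: 1, 2, 4, 5, 8, 10, 20, 40.
Compute 24^d (mod 41) for the divisors d until we hit 1:
24^1 ≡ 24 (mod 41)
24^2 ≡ 2 (mod 41)
24^4 ≡ 4 (mod 41)
24^5 ≡ 14 (mod 41)
24^8 ≡ 16 (mod 41)
24^10 ≡ 32 (mod 41)
24^20 ≡ 40 (mod 41)
24^40 ≡ 1 (mod 41) ✓
Therefore the multiplicative order of 24 modulo 41 is 40.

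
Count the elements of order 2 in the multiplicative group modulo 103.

φ(103) = 103 − 1 = 102 = 2 · 3 · 17.
In a cyclic group of order 102, there are φ(d) elements of order d for each divisor d of 102, and zero for non-divisors.
2 | 102, and φ(2) = 2 − 1 = 1.

1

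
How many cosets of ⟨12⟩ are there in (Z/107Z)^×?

The order of 12 must divide φ(107) = 107 − 1 = 106 = 2 · 53.
Divisors of 106: 1, 2, 53, 106.
Evaluate successive powers at the divisors of 106:
12^1 ≡ 12 (mod 107)
12^2 ≡ 37 (mod 107)
12^53 ≡ 1 (mod 107) ✓
Thus |⟨12⟩| = ord(12) = 53.
Index = |(Z/107Z)^×| / |⟨12⟩| = 106 / 53 = 2.

2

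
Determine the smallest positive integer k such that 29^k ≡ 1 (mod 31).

10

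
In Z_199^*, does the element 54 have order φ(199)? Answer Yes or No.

Yes

φ(199) = 199 − 1 = 198 = 2 · 3^2 · 11.
An element g generates (Z/199Z)^× iff g^(198/q) ≢ 1 (mod 199) for each prime q ∈ {2, 3, 11}.
54^99 ≡ 198 (mod 199)  [q = 2: ≢ 1 ✓]
54^66 ≡ 106 (mod 199)  [q = 3: ≢ 1 ✓]
54^18 ≡ 121 (mod 199)  [q = 11: ≢ 1 ✓]
None equal 1, so ord_199(54) = 198: 54 is a primitive root.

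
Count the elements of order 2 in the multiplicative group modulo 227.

φ(227) = 227 − 1 = 226 = 2 · 113.
In a cyclic group of order 226, there are φ(d) elements of order d for each divisor d of 226, and zero for non-divisors.
2 | 226, and φ(2) = 2 − 1 = 1.

1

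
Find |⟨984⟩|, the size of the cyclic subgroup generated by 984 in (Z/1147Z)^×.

ord(984) | φ(1147) = φ(31·37) = (31−1)·(37−1) = 30·36 = 1080 = 2^3 · 3^3 · 5.
Divisors of 1080: 1, 2, 3, 4, 5, 6, 8, 9, 10, 12, 15, 18, 20, 24, 27, 30, 36, 40, 45, 54, 60, 72, 90, 108, 120, 135, 180, 216, 270, 360, 540, 1080.
Compute 984^d (mod 1147) for the divisors d until we hit 1:
984^1 ≡ 984
984^2 ≡ 188
984^3 ≡ 325
984^4 ≡ 934
984^5 ≡ 309
984^6 ≡ 101
984^8 ≡ 636
984^9 ≡ 709
984^10 ≡ 280
984^12 ≡ 1025
984^15 ≡ 495
984^18 ≡ 295
984^20 ≡ 404
984^24 ≡ 1120
984^27 ≡ 401
984^30 ≡ 714
984^36 ≡ 1000
984^40 ≡ 342
984^45 ≡ 154
984^54 ≡ 221
984^60 ≡ 528
984^72 ≡ 963
984^90 ≡ 776
984^108 ≡ 667
984^120 ≡ 63
984^135 ≡ 216
984^180 ≡ 1
So ord_1147(984) = 180.

180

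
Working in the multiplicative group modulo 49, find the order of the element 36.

ord(36) | φ(49) = φ(7^2) = 7·(7−1) = 42 = 2 · 3 · 7.
Divisors of 42: 1, 2, 3, 6, 7, 14, 21, 42.
Compute 36^d (mod 49) for the divisors d until we hit 1:
36^1 ≡ 36 (mod 49)
36^2 ≡ 22 (mod 49)
36^3 ≡ 8 (mod 49)
36^6 ≡ 15 (mod 49)
36^7 ≡ 1 (mod 49) ✓
Hence ord(36) = 7.

7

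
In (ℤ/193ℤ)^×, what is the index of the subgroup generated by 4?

4

The order of 4 must divide φ(193) = 193 − 1 = 192 = 2^6 · 3.
Divisors of 192: 1, 2, 3, 4, 6, 8, 12, 16, 24, 32, 48, 64, 96, 192.
Evaluate successive powers at the divisors of 192:
4^1 ≡ 4
4^2 ≡ 16
4^3 ≡ 64
4^4 ≡ 63
4^6 ≡ 43
4^8 ≡ 109
4^12 ≡ 112
4^16 ≡ 108
4^24 ≡ 192
4^32 ≡ 84
4^48 ≡ 1
Thus |⟨4⟩| = ord(4) = 48.
Index = |(Z/193Z)^×| / |⟨4⟩| = 192 / 48 = 4.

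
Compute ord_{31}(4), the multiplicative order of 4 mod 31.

5

Since 4 ∈ (Z/31Z)^×, its order divides φ(31) = 31 − 1 = 30 = 2 · 3 · 5.
Divisors of 30: 1, 2, 3, 5, 6, 10, 15, 30.
Test each divisor d:
4^1 ≡ 4 (mod 31)
4^2 ≡ 16 (mod 31)
4^3 ≡ 2 (mod 31)
4^5 ≡ 1 (mod 31) ✓
Hence ord(4) = 5.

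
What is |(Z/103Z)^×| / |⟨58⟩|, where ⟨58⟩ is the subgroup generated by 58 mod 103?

2

The order of 58 must divide φ(103) = 103 − 1 = 102 = 2 · 3 · 17.
Divisors of 102: 1, 2, 3, 6, 17, 34, 51, 102.
Test each divisor d:
58^1 ≡ 58 (mod 103)
58^2 ≡ 68 (mod 103)
58^3 ≡ 30 (mod 103)
58^6 ≡ 76 (mod 103)
58^17 ≡ 46 (mod 103)
58^34 ≡ 56 (mod 103)
58^51 ≡ 1 (mod 103) ✓
So ord_103(58) = 51, hence |⟨58⟩| = 51.
Index = |(Z/103Z)^×| / |⟨58⟩| = 102 / 51 = 2.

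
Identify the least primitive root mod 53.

φ(53) = 53 − 1 = 52 = 2^2 · 13.
g is a primitive root iff g^(52/q) ≢ 1 (mod 53) for each prime q ∈ {2, 13}.
g = 2: 2^26 ≡ 52; 2^4 ≡ 16 — none is 1, so 2 is a primitive root.
The smallest primitive root modulo 53 is 2.

2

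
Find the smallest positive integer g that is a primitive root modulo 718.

7

φ(718) = φ(2)·φ(359) = 1·358 = 358 = 2 · 179.
Test candidates g = 2, 3, … against the prime factors q ∈ {2, 179} of φ(718): g is a generator iff g^(358/q) ≢ 1 for every such q.
g = 2: gcd(2, 718) = 2 > 1, not a unit — skip.
g = 3: 3^179 ≡ 1 — hits 1, so not a primitive root.
g = 4: gcd(4, 718) = 2 > 1, not a unit — skip.
g = 5: 5^179 ≡ 1 — hits 1, so not a primitive root.
g = 6: gcd(6, 718) = 2 > 1, not a unit — skip.
g = 7: 7^179 ≡ 717; 7^2 ≡ 49 — none is 1, so 7 is a primitive root.
So 7 is the smallest generator of (Z/718Z)^×.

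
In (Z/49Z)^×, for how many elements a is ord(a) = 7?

6

φ(49) = φ(7^2) = 7·(7−1) = 42 = 2 · 3 · 7.
(Z/49Z)^× is cyclic (|G| = 42); a cyclic group of order m has exactly φ(d) elements of each order d | m, and none otherwise.
7 | 42, and φ(7) = 7 − 1 = 6.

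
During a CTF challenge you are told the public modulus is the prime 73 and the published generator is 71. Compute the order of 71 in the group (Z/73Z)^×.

18

By Lagrange's theorem, ord_73(71) divides φ(73) = 73 − 1 = 72 = 2^3 · 3^2.
Divisors of 72: 1, 2, 3, 4, 6, 8, 9, 12, 18, 24, 36, 72.
Compute 71^d (mod 73) for the divisors d until we hit 1:
71^1 ≡ 71 (mod 73)
71^2 ≡ 4 (mod 73)
71^3 ≡ 65 (mod 73)
71^4 ≡ 16 (mod 73)
71^6 ≡ 64 (mod 73)
71^8 ≡ 37 (mod 73)
71^9 ≡ 72 (mod 73)
71^12 ≡ 8 (mod 73)
71^18 ≡ 1 (mod 73) ✓
Therefore the multiplicative order of 71 modulo 73 is 18.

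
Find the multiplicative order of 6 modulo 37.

4

Since 6 ∈ (Z/37Z)^×, its order divides φ(37) = 37 − 1 = 36 = 2^2 · 3^2.
Divisors of 36: 1, 2, 3, 4, 6, 9, 12, 18, 36.
Check 6^d mod 37 for each divisor in increasing order:
6^1 ≡ 6 (mod 37)
6^2 ≡ 36 (mod 37)
6^3 ≡ 31 (mod 37)
6^4 ≡ 1 (mod 37) ✓
So ord_37(6) = 4.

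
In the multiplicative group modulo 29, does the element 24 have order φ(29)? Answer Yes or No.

φ(29) = 29 − 1 = 28 = 2^2 · 7.
It suffices to check that the order of 24 is not a proper divisor of 28: compute 24^(28/q) for q ∈ {2, 7}.
24^14 ≡ 1 (mod 29)  [q = 2: ≡ 1 ✗]
24^4 ≡ 16 (mod 29)  [q = 7: ≢ 1 ✓]
24^14 ≡ 1 shows ord(24) | 14, strictly less than φ(29); not a primitive root.

No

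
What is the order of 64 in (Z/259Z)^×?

6

Since 64 ∈ (Z/259Z)^×, its order divides φ(259) = φ(7·37) = (7−1)·(37−1) = 6·36 = 216 = 2^3 · 3^3.
Divisors of 216: 1, 2, 3, 4, 6, 8, 9, 12, 18, 24, 27, 36, 54, 72, 108, 216.
Test each divisor d:
64^1 ≡ 64
64^2 ≡ 211
64^3 ≡ 36
64^4 ≡ 232
64^6 ≡ 1
The smallest such exponent is 6, so the order of 64 is 6.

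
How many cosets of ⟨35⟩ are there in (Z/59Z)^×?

2

ord(35) | φ(59) = 59 − 1 = 58 = 2 · 29.
Divisors of 58: 1, 2, 29, 58.
Check 35^d mod 59 for each divisor in increasing order:
35^1 ≡ 35 (mod 59)
35^2 ≡ 45 (mod 59)
35^29 ≡ 1 (mod 59) ✓
So ord_59(35) = 29, hence |⟨35⟩| = 29.
[(Z/59Z)^× : ⟨35⟩] = 58/29 = 2.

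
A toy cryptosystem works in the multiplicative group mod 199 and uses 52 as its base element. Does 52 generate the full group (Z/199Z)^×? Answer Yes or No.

No

φ(199) = 199 − 1 = 198 = 2 · 3^2 · 11.
An element g generates (Z/199Z)^× iff g^(198/q) ≢ 1 (mod 199) for each prime q ∈ {2, 3, 11}.
52^99 ≡ 1 (mod 199)  [q = 2: ≡ 1 ✗]
52^66 ≡ 1 (mod 199)  [q = 3: ≡ 1 ✗]
52^18 ≡ 121 (mod 199)  [q = 11: ≢ 1 ✓]
52^99 ≡ 1 shows ord(52) | 99, strictly less than φ(199); not a primitive root.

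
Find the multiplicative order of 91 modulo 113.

The order of 91 must divide φ(113) = 113 − 1 = 112 = 2^4 · 7.
Divisors of 112: 1, 2, 4, 7, 8, 14, 16, 28, 56, 112.
Evaluate successive powers at the divisors of 112:
91^1 ≡ 91 (mod 113)
91^2 ≡ 32 (mod 113)
91^4 ≡ 7 (mod 113)
91^7 ≡ 44 (mod 113)
91^8 ≡ 49 (mod 113)
91^14 ≡ 15 (mod 113)
91^16 ≡ 28 (mod 113)
91^28 ≡ 112 (mod 113)
91^56 ≡ 1 (mod 113) ✓
So ord_113(91) = 56.

56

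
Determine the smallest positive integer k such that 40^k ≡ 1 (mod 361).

342

Since 40 ∈ (Z/361Z)^×, its order divides φ(361) = φ(19^2) = 19·(19−1) = 342 = 2 · 3^2 · 19.
Divisors of 342: 1, 2, 3, 6, 9, 18, 19, 38, 57, 114, 171, 342.
Compute 40^d (mod 361) for the divisors d until we hit 1:
40^1 ≡ 40
40^2 ≡ 156
40^3 ≡ 103
40^6 ≡ 140
40^9 ≡ 341
40^18 ≡ 39
40^19 ≡ 116
40^38 ≡ 99
40^57 ≡ 293
40^114 ≡ 292
40^171 ≡ 360
40^342 ≡ 1
Hence ord(40) = 342.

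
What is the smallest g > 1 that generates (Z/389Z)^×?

2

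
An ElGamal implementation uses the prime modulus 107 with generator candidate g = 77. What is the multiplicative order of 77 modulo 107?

ord(77) | φ(107) = 107 − 1 = 106 = 2 · 53.
Divisors of 106: 1, 2, 53, 106.
Check 77^d mod 107 for each divisor in increasing order:
77^1 ≡ 77 (mod 107)
77^2 ≡ 44 (mod 107)
77^53 ≡ 106 (mod 107)
77^106 ≡ 1 (mod 107) ✓
Therefore the multiplicative order of 77 modulo 107 is 106.

106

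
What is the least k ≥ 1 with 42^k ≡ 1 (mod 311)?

155

By Lagrange's theorem, ord_311(42) divides φ(311) = 311 − 1 = 310 = 2 · 5 · 31.
Divisors of 310: 1, 2, 5, 10, 31, 62, 155, 310.
Evaluate successive powers at the divisors of 310:
42^1 ≡ 42
42^2 ≡ 209
42^5 ≡ 13
42^10 ≡ 169
42^31 ≡ 6
42^62 ≡ 36
42^155 ≡ 1
Therefore the multiplicative order of 42 modulo 311 is 155.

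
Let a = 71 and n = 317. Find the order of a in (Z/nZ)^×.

316

By Lagrange's theorem, ord_317(71) divides φ(317) = 317 − 1 = 316 = 2^2 · 79.
Divisors of 316: 1, 2, 4, 79, 158, 316.
Evaluate successive powers at the divisors of 316:
71^1 ≡ 71
71^2 ≡ 286
71^4 ≡ 10
71^79 ≡ 203
71^158 ≡ 316
71^316 ≡ 1
Therefore the multiplicative order of 71 modulo 317 is 316.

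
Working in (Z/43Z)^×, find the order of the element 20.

Since 20 ∈ (Z/43Z)^×, its order divides φ(43) = 43 − 1 = 42 = 2 · 3 · 7.
Divisors of 42: 1, 2, 3, 6, 7, 14, 21, 42.
Evaluate successive powers at the divisors of 42:
20^1 ≡ 20 (mod 43)
20^2 ≡ 13 (mod 43)
20^3 ≡ 2 (mod 43)
20^6 ≡ 4 (mod 43)
20^7 ≡ 37 (mod 43)
20^14 ≡ 36 (mod 43)
20^21 ≡ 42 (mod 43)
20^42 ≡ 1 (mod 43) ✓
Therefore the multiplicative order of 20 modulo 43 is 42.

42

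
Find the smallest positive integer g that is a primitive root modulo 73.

φ(73) = 73 − 1 = 72 = 2^3 · 3^2.
Test candidates g = 2, 3, … against the prime factors q ∈ {2, 3} of φ(73): g is a generator iff g^(72/q) ≢ 1 for every such q.
g = 2: 2^36 ≡ 1 — hits 1, so not a primitive root.
g = 3: 3^36 ≡ 1 — hits 1, so not a primitive root.
g = 4: 4^36 ≡ 1 — hits 1, so not a primitive root.
g = 5: 5^36 ≡ 72; 5^24 ≡ 8 — none is 1, so 5 is a primitive root.
The smallest primitive root modulo 73 is 5.

5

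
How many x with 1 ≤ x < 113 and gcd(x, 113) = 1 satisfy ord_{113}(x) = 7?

6

φ(113) = 113 − 1 = 112 = 2^4 · 7.
In a cyclic group of order 112, there are φ(d) elements of order d for each divisor d of 112, and zero for non-divisors.
7 | 112, and φ(7) = 7 − 1 = 6.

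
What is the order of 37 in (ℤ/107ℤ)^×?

53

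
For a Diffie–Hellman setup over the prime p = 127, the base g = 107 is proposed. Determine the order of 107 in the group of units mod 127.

3

Since 107 ∈ (Z/127Z)^×, its order divides φ(127) = 127 − 1 = 126 = 2 · 3^2 · 7.
Divisors of 126: 1, 2, 3, 6, 7, 9, 14, 18, 21, 42, 63, 126.
Test each divisor d:
107^1 ≡ 107 (mod 127)
107^2 ≡ 19 (mod 127)
107^3 ≡ 1 (mod 127) ✓
Hence ord(107) = 3.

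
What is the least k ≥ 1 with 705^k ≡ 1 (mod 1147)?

The order of 705 must divide φ(1147) = φ(31·37) = (31−1)·(37−1) = 30·36 = 1080 = 2^3 · 3^3 · 5.
Divisors of 1080: 1, 2, 3, 4, 5, 6, 8, 9, 10, 12, 15, 18, 20, 24, 27, 30, 36, 40, 45, 54, 60, 72, 90, 108, 120, 135, 180, 216, 270, 360, 540, 1080.
Check 705^d mod 1147 for each divisor in increasing order:
705^1 ≡ 705 (mod 1147)
705^2 ≡ 374 (mod 1147)
705^3 ≡ 1007 (mod 1147)
705^4 ≡ 1089 (mod 1147)
705^5 ≡ 402 (mod 1147)
705^6 ≡ 101 (mod 1147)
705^8 ≡ 1070 (mod 1147)
705^9 ≡ 771 (mod 1147)
705^10 ≡ 1024 (mod 1147)
705^12 ≡ 1025 (mod 1147)
705^15 ≡ 1022 (mod 1147)
705^18 ≡ 295 (mod 1147)
705^20 ≡ 218 (mod 1147)
705^24 ≡ 1120 (mod 1147)
705^27 ≡ 339 (mod 1147)
705^30 ≡ 714 (mod 1147)
705^36 ≡ 1000 (mod 1147)
705^40 ≡ 497 (mod 1147)
705^45 ≡ 216 (mod 1147)
705^54 ≡ 221 (mod 1147)
705^60 ≡ 528 (mod 1147)
705^72 ≡ 963 (mod 1147)
705^90 ≡ 776 (mod 1147)
705^108 ≡ 667 (mod 1147)
705^120 ≡ 63 (mod 1147)
705^135 ≡ 154 (mod 1147)
705^180 ≡ 1 (mod 1147) ✓
Hence ord(705) = 180.

180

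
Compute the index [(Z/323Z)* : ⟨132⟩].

By Lagrange's theorem, ord_323(132) divides φ(323) = φ(17·19) = (17−1)·(19−1) = 16·18 = 288 = 2^5 · 3^2.
Divisors of 288: 1, 2, 3, 4, 6, 8, 9, 12, 16, 18, 24, 32, 36, 48, 72, 96, 144, 288.
Test each divisor d:
132^1 ≡ 132
132^2 ≡ 305
132^3 ≡ 208
132^4 ≡ 1
The order of 132 is 4, so the subgroup it generates has 4 elements.
Index = |(Z/323Z)^×| / |⟨132⟩| = 288 / 4 = 72.

72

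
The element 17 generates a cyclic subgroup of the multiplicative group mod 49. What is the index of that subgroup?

Since 17 ∈ (Z/49Z)^×, its order divides φ(49) = φ(7^2) = 7·(7−1) = 42 = 2 · 3 · 7.
Divisors of 42: 1, 2, 3, 6, 7, 14, 21, 42.
Evaluate successive powers at the divisors of 42:
17^1 ≡ 17 (mod 49)
17^2 ≡ 44 (mod 49)
17^3 ≡ 13 (mod 49)
17^6 ≡ 22 (mod 49)
17^7 ≡ 31 (mod 49)
17^14 ≡ 30 (mod 49)
17^21 ≡ 48 (mod 49)
17^42 ≡ 1 (mod 49) ✓
So ord_49(17) = 42, hence |⟨17⟩| = 42.
Index = |(Z/49Z)^×| / |⟨17⟩| = 42 / 42 = 1.

1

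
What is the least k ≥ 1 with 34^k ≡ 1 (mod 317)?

79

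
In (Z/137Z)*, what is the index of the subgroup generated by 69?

2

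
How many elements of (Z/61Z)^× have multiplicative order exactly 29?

φ(61) = 61 − 1 = 60 = 2^2 · 3 · 5.
Since (Z/61Z)^× is cyclic of order 60, the number of elements of order d is φ(d) when d | 60 and 0 otherwise.
Since 29 ∤ 60, the count is 0.

0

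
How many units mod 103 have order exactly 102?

32

φ(103) = 103 − 1 = 102 = 2 · 3 · 17.
In a cyclic group of order 102, there are φ(d) elements of order d for each divisor d of 102, and zero for non-divisors.
102 = 2 · 3 · 17 divides 102, and φ(102) = 32.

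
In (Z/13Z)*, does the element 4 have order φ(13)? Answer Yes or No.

No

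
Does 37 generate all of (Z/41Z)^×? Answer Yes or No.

φ(41) = 41 − 1 = 40 = 2^3 · 5.
It suffices to check that the order of 37 is not a proper divisor of 40: compute 37^(40/q) for q ∈ {2, 5}.
37^20 ≡ 1 (mod 41)  [q = 2: ≡ 1 ✗]
37^8 ≡ 18 (mod 41)  [q = 5: ≢ 1 ✓]
Since 37^20 ≡ 1, the order of 37 divides 20 < 40, so 37 is not a primitive root.

No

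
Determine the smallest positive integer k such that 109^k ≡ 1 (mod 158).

78

ord(109) | φ(158) = φ(2)·φ(79) = 1·78 = 78 = 2 · 3 · 13.
Divisors of 78: 1, 2, 3, 6, 13, 26, 39, 78.
Test each divisor d:
109^1 ≡ 109
109^2 ≡ 31
109^3 ≡ 61
109^6 ≡ 87
109^13 ≡ 103
109^26 ≡ 23
109^39 ≡ 157
109^78 ≡ 1
So ord_158(109) = 78.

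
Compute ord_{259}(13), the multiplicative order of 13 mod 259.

By Lagrange's theorem, ord_259(13) divides φ(259) = φ(7·37) = (7−1)·(37−1) = 6·36 = 216 = 2^3 · 3^3.
Divisors of 216: 1, 2, 3, 4, 6, 8, 9, 12, 18, 24, 27, 36, 54, 72, 108, 216.
Test each divisor d:
13^1 ≡ 13 (mod 259)
13^2 ≡ 169 (mod 259)
13^3 ≡ 125 (mod 259)
13^4 ≡ 71 (mod 259)
13^6 ≡ 85 (mod 259)
13^8 ≡ 120 (mod 259)
13^9 ≡ 6 (mod 259)
13^12 ≡ 232 (mod 259)
13^18 ≡ 36 (mod 259)
13^24 ≡ 211 (mod 259)
13^27 ≡ 216 (mod 259)
13^36 ≡ 1 (mod 259) ✓
Hence ord(13) = 36.

36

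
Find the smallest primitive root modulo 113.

φ(113) = 113 − 1 = 112 = 2^4 · 7.
g is a primitive root iff g^(112/q) ≢ 1 (mod 113) for each prime q ∈ {2, 7}.
g = 2: 2^56 ≡ 1 — hits 1, so not a primitive root.
g = 3: 3^56 ≡ 112; 3^16 ≡ 49 — none is 1, so 3 is a primitive root.
Hence the least primitive root of 113 is 3.

3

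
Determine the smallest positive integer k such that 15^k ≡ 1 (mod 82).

40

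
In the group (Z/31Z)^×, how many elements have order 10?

4

φ(31) = 31 − 1 = 30 = 2 · 3 · 5.
In a cyclic group of order 30, there are φ(d) elements of order d for each divisor d of 30, and zero for non-divisors.
10 = 2 · 5 divides 30, and φ(10) = 4.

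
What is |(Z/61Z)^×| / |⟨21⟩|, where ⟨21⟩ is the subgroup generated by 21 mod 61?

5

By Lagrange's theorem, ord_61(21) divides φ(61) = 61 − 1 = 60 = 2^2 · 3 · 5.
Divisors of 60: 1, 2, 3, 4, 5, 6, 10, 12, 15, 20, 30, 60.
Check 21^d mod 61 for each divisor in increasing order:
21^1 ≡ 21 (mod 61)
21^2 ≡ 14 (mod 61)
21^3 ≡ 50 (mod 61)
21^4 ≡ 13 (mod 61)
21^5 ≡ 29 (mod 61)
21^6 ≡ 60 (mod 61)
21^10 ≡ 48 (mod 61)
21^12 ≡ 1 (mod 61) ✓
Thus |⟨21⟩| = ord(21) = 12.
The index is φ(61) / ord(21) = 60 / 12 = 5.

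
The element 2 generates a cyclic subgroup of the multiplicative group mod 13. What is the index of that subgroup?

1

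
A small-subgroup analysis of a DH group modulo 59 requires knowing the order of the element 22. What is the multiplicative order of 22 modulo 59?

Since 22 ∈ (Z/59Z)^×, its order divides φ(59) = 59 − 1 = 58 = 2 · 29.
Divisors of 58: 1, 2, 29, 58.
Test each divisor d:
22^1 ≡ 22
22^2 ≡ 12
22^29 ≡ 1
Hence ord(22) = 29.

29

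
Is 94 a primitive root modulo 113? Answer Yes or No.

φ(113) = 113 − 1 = 112 = 2^4 · 7.
94 is a primitive root mod 113 iff 94^(φ(113)/q) ≢ 1 for every prime q | φ(113), i.e. q ∈ {2, 7}.
94^56 ≡ 112 (mod 113)  [q = 2: ≢ 1 ✓]
94^16 ≡ 49 (mod 113)  [q = 7: ≢ 1 ✓]
All checks pass, so 94 has order 112 and is a primitive root modulo 113.

Yes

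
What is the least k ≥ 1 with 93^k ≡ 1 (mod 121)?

By Lagrange's theorem, ord_121(93) divides φ(121) = φ(11^2) = 11·(11−1) = 110 = 2 · 5 · 11.
Divisors of 110: 1, 2, 5, 10, 11, 22, 55, 110.
Compute 93^d (mod 121) for the divisors d until we hit 1:
93^1 ≡ 93
93^2 ≡ 58
93^5 ≡ 67
93^10 ≡ 12
93^11 ≡ 27
93^22 ≡ 3
93^55 ≡ 1
So ord_121(93) = 55.

55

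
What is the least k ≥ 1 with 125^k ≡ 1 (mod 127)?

Since 125 ∈ (Z/127Z)^×, its order divides φ(127) = 127 − 1 = 126 = 2 · 3^2 · 7.
Divisors of 126: 1, 2, 3, 6, 7, 9, 14, 18, 21, 42, 63, 126.
Compute 125^d (mod 127) for the divisors d until we hit 1:
125^1 ≡ 125
125^2 ≡ 4
125^3 ≡ 119
125^6 ≡ 64
125^7 ≡ 126
125^9 ≡ 123
125^14 ≡ 1
Therefore the multiplicative order of 125 modulo 127 is 14.

14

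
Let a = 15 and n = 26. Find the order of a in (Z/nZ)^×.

12

Since 15 ∈ (Z/26Z)^×, its order divides φ(26) = φ(2)·φ(13) = 1·12 = 12 = 2^2 · 3.
Divisors of 12: 1, 2, 3, 4, 6, 12.
Compute 15^d (mod 26) for the divisors d until we hit 1:
15^1 ≡ 15
15^2 ≡ 17
15^3 ≡ 21
15^4 ≡ 3
15^6 ≡ 25
15^12 ≡ 1
Therefore the multiplicative order of 15 modulo 26 is 12.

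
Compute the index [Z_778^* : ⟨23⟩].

1

ord(23) | φ(778) = φ(2)·φ(389) = 1·388 = 388 = 2^2 · 97.
Divisors of 388: 1, 2, 4, 97, 194, 388.
Check 23^d mod 778 for each divisor in increasing order:
23^1 ≡ 23
23^2 ≡ 529
23^4 ≡ 539
23^97 ≡ 115
23^194 ≡ 777
23^388 ≡ 1
Thus |⟨23⟩| = ord(23) = 388.
[(Z/778Z)^× : ⟨23⟩] = 388/388 = 1.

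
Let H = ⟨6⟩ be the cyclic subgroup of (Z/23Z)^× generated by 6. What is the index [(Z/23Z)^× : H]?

2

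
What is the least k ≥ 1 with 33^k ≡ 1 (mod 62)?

5

The order of 33 must divide φ(62) = φ(2)·φ(31) = 1·30 = 30 = 2 · 3 · 5.
Divisors of 30: 1, 2, 3, 5, 6, 10, 15, 30.
Check 33^d mod 62 for each divisor in increasing order:
33^1 ≡ 33 (mod 62)
33^2 ≡ 35 (mod 62)
33^3 ≡ 39 (mod 62)
33^5 ≡ 1 (mod 62) ✓
Hence ord(33) = 5.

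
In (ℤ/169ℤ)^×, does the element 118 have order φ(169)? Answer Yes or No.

No

φ(169) = φ(13^2) = 13·(13−1) = 156 = 2^2 · 3 · 13.
An element g generates (Z/169Z)^× iff g^(156/q) ≢ 1 (mod 169) for each prime q ∈ {2, 3, 13}.
118^78 ≡ 1 (mod 169)  [q = 2: ≡ 1 ✗]
118^52 ≡ 1 (mod 169)  [q = 3: ≡ 1 ✗]
118^12 ≡ 53 (mod 169)  [q = 13: ≢ 1 ✓]
Since 118^78 ≡ 1, the order of 118 divides 78 < 156, so 118 is not a primitive root.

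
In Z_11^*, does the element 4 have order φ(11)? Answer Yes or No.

No

φ(11) = 11 − 1 = 10 = 2 · 5.
It suffices to check that the order of 4 is not a proper divisor of 10: compute 4^(10/q) for q ∈ {2, 5}.
4^5 ≡ 1 (mod 11)  [q = 2: ≡ 1 ✗]
4^2 ≡ 5 (mod 11)  [q = 5: ≢ 1 ✓]
The check at q = 2 fails, so 4 generates a proper subgroup.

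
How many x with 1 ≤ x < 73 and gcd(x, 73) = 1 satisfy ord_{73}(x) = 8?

4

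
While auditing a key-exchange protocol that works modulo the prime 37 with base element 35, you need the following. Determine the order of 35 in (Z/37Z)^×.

ord(35) | φ(37) = 37 − 1 = 36 = 2^2 · 3^2.
Divisors of 36: 1, 2, 3, 4, 6, 9, 12, 18, 36.
Compute 35^d (mod 37) for the divisors d until we hit 1:
35^1 ≡ 35
35^2 ≡ 4
35^3 ≡ 29
35^4 ≡ 16
35^6 ≡ 27
35^9 ≡ 6
35^12 ≡ 26
35^18 ≡ 36
35^36 ≡ 1
Therefore the multiplicative order of 35 modulo 37 is 36.

36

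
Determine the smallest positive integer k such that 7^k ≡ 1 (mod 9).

3

Since 7 ∈ (Z/9Z)^×, its order divides φ(9) = φ(3^2) = 3·(3−1) = 6 = 2 · 3.
Divisors of 6: 1, 2, 3, 6.
Evaluate successive powers at the divisors of 6:
7^1 ≡ 7 (mod 9)
7^2 ≡ 4 (mod 9)
7^3 ≡ 1 (mod 9) ✓
The smallest such exponent is 3, so the order of 7 is 3.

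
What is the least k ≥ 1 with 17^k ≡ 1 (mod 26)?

6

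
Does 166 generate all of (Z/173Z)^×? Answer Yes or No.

φ(173) = 173 − 1 = 172 = 2^2 · 43.
It suffices to check that the order of 166 is not a proper divisor of 172: compute 166^(172/q) for q ∈ {2, 43}.
166^86 ≡ 172 (mod 173)  [q = 2: ≢ 1 ✓]
166^4 ≡ 152 (mod 173)  [q = 43: ≢ 1 ✓]
Every test exponent gives a nontrivial residue, hence 166 generates the full group.

Yes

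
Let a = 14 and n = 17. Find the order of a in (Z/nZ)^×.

16

ord(14) | φ(17) = 17 − 1 = 16 = 2^4.
Divisors of 16: 1, 2, 4, 8, 16.
Test each divisor d:
14^1 ≡ 14
14^2 ≡ 9
14^4 ≡ 13
14^8 ≡ 16
14^16 ≡ 1
Therefore the multiplicative order of 14 modulo 17 is 16.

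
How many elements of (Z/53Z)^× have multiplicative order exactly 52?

24

φ(53) = 53 − 1 = 52 = 2^2 · 13.
In a cyclic group of order 52, there are φ(d) elements of order d for each divisor d of 52, and zero for non-divisors.
52 = 2^2 · 13 divides 52, and φ(52) = 24.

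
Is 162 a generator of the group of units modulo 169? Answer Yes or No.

Yes

φ(169) = φ(13^2) = 13·(13−1) = 156 = 2^2 · 3 · 13.
Test 162^(156/q) mod 169 for each prime factor q of 156:
162^78 ≡ 168 (mod 169)  [q = 2: ≢ 1 ✓]
162^52 ≡ 22 (mod 169)  [q = 3: ≢ 1 ✓]
162^12 ≡ 118 (mod 169)  [q = 13: ≢ 1 ✓]
All checks pass, so 162 has order 156 and is a primitive root modulo 169.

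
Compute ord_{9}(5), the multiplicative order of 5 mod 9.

6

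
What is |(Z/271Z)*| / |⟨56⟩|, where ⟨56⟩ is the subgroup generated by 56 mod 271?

By Lagrange's theorem, ord_271(56) divides φ(271) = 271 − 1 = 270 = 2 · 3^3 · 5.
Divisors of 270: 1, 2, 3, 5, 6, 9, 10, 15, 18, 27, 30, 45, 54, 90, 135, 270.
Evaluate successive powers at the divisors of 270:
56^1 ≡ 56
56^2 ≡ 155
56^3 ≡ 8
56^5 ≡ 156
56^6 ≡ 64
56^9 ≡ 241
56^10 ≡ 217
56^15 ≡ 248
56^18 ≡ 87
56^27 ≡ 100
56^30 ≡ 258
56^45 ≡ 28
56^54 ≡ 244
56^90 ≡ 242
56^135 ≡ 1
So ord_271(56) = 135, hence |⟨56⟩| = 135.
Index = |(Z/271Z)^×| / |⟨56⟩| = 270 / 135 = 2.

2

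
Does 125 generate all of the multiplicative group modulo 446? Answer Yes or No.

No

φ(446) = φ(2)·φ(223) = 1·222 = 222 = 2 · 3 · 37.
An element g generates (Z/446Z)^× iff g^(222/q) ≢ 1 (mod 446) for each prime q ∈ {2, 3, 37}.
125^111 ≡ 445 (mod 446)  [q = 2: ≢ 1 ✓]
125^74 ≡ 1 (mod 446)  [q = 3: ≡ 1 ✗]
125^6 ≡ 253 (mod 446)  [q = 37: ≢ 1 ✓]
125^74 ≡ 1 shows ord(125) | 74, strictly less than φ(446); not a primitive root.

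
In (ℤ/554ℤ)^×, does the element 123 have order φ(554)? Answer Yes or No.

No

φ(554) = φ(2)·φ(277) = 1·276 = 276 = 2^2 · 3 · 23.
An element g generates (Z/554Z)^× iff g^(276/q) ≢ 1 (mod 554) for each prime q ∈ {2, 3, 23}.
123^138 ≡ 1 (mod 554)  [q = 2: ≡ 1 ✗]
123^92 ≡ 437 (mod 554)  [q = 3: ≢ 1 ✓]
123^12 ≡ 131 (mod 554)  [q = 23: ≢ 1 ✓]
The check at q = 2 fails, so 123 generates a proper subgroup.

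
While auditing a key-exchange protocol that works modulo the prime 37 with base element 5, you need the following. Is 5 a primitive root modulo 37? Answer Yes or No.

Yes

φ(37) = 37 − 1 = 36 = 2^2 · 3^2.
Test 5^(36/q) mod 37 for each prime factor q of 36:
5^18 ≡ 36 (mod 37)  [q = 2: ≢ 1 ✓]
5^12 ≡ 10 (mod 37)  [q = 3: ≢ 1 ✓]
Every test exponent gives a nontrivial residue, hence 5 generates the full group.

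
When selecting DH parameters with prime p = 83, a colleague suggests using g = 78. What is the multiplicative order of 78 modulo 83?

Since 78 ∈ (Z/83Z)^×, its order divides φ(83) = 83 − 1 = 82 = 2 · 41.
Divisors of 82: 1, 2, 41, 82.
Evaluate successive powers at the divisors of 82:
78^1 ≡ 78 (mod 83)
78^2 ≡ 25 (mod 83)
78^41 ≡ 1 (mod 83) ✓
Therefore the multiplicative order of 78 modulo 83 is 41.

41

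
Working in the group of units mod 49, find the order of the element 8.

Since 8 ∈ (Z/49Z)^×, its order divides φ(49) = φ(7^2) = 7·(7−1) = 42 = 2 · 3 · 7.
Divisors of 42: 1, 2, 3, 6, 7, 14, 21, 42.
Compute 8^d (mod 49) for the divisors d until we hit 1:
8^1 ≡ 8 (mod 49)
8^2 ≡ 15 (mod 49)
8^3 ≡ 22 (mod 49)
8^6 ≡ 43 (mod 49)
8^7 ≡ 1 (mod 49) ✓
Therefore the multiplicative order of 8 modulo 49 is 7.

7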